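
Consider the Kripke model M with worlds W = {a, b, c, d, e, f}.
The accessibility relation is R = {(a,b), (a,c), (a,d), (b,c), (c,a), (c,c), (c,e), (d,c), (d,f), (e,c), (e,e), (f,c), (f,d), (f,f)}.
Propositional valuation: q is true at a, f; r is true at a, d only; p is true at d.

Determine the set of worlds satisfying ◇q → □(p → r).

a, b, c, d, e, f

Let φ = ◇q → □(p → r). Evaluate φ at each world:
  a (successors {b, c, d}): φ is true.
  b (successors {c}): φ is true.
  c (successors {a, c, e}): φ is true.
  d (successors {c, f}): φ is true.
  e (successors {c, e}): φ is true.
  f (successors {c, d, f}): φ is true.
For instance, at f:
  At f: ◇q is true, □(p → r) is true, so ◇q → □(p → r) is true.
    At f: ◇q requires q at some successor in {c, d, f}.
      q holds at f, so ◇q is true at f.
    At f: □(p → r) requires p → r at every successor {c, d, f}.
      At c: p → r is true.
      At d: p → r is true.
      At f: p → r is true.
    So □(p → r) is true at f.
Satisfying worlds: {a, b, c, d, e, f}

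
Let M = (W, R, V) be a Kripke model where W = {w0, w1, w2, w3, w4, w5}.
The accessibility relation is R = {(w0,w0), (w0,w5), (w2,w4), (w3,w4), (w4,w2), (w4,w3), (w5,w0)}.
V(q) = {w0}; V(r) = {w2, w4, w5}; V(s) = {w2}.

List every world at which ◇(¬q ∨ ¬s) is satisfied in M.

Let φ = ◇(¬q ∨ ¬s). Evaluate φ at each world:
  w0 (successors {w0, w5}): φ is true.
  w1 (successors ∅): φ is false.
  w2 (successors {w4}): φ is true.
  w3 (successors {w4}): φ is true.
  w4 (successors {w2, w3}): φ is true.
  w5 (successors {w0}): φ is true.
For instance, at w4:
  At w4: ◇(¬q ∨ ¬s) requires ¬q ∨ ¬s at some successor in {w2, w3}.
    ¬q ∨ ¬s holds at w2, so ◇(¬q ∨ ¬s) is true at w4.
Satisfying worlds: {w0, w2, w3, w4, w5}

w0, w2, w3, w4, w5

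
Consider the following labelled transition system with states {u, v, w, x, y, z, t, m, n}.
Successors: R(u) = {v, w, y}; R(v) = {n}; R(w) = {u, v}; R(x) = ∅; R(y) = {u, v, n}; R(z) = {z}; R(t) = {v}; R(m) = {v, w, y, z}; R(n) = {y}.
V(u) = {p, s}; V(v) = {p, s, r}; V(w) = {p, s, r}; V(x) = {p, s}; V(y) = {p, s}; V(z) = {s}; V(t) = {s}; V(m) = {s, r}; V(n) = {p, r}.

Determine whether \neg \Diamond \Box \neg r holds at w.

Yes

At w: \Diamond \Box \neg r is false, so \neg \Diamond \Box \neg r is true.
  At w: \Diamond \Box \neg r requires \Box \neg r at some successor in {u, v}.
    At u: \Box \neg r is false.
    At v: \Box \neg r is false.
  So \Diamond \Box \neg r is false at w.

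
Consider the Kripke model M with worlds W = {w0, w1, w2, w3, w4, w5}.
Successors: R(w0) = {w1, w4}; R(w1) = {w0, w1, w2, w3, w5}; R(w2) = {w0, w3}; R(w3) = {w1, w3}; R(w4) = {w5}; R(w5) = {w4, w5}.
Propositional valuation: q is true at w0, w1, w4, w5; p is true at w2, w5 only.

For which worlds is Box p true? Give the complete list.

w4

Let φ = Box p. Evaluate φ at each world:
  w0 (successors {w1, w4}): φ is false.
  w1 (successors {w0, w1, w2, w3, w5}): φ is false.
  w2 (successors {w0, w3}): φ is false.
  w3 (successors {w1, w3}): φ is false.
  w4 (successors {w5}): φ is true.
  w5 (successors {w4, w5}): φ is false.
For instance, at w4:
  At w4: Box p requires p at every successor {w5}.
    At w5: p is true.
  So Box p is true at w4.
Satisfying worlds: {w4}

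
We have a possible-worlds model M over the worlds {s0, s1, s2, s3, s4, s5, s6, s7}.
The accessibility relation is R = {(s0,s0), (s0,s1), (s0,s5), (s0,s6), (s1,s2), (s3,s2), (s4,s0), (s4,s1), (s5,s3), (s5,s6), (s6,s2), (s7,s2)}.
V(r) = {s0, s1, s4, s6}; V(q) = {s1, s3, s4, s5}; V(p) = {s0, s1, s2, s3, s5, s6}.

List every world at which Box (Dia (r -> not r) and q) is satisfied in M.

s2

Let φ = Box (Dia (r -> not r) and q). Evaluate φ at each world:
  s0 (successors {s0, s1, s5, s6}): φ is false.
  s1 (successors {s2}): φ is false.
  s2 (successors ∅): φ is true.
  s3 (successors {s2}): φ is false.
  s4 (successors {s0, s1}): φ is false.
  s5 (successors {s3, s6}): φ is false.
  s6 (successors {s2}): φ is false.
  s7 (successors {s2}): φ is false.
For instance, at s0:
  At s0: Box (Dia (r -> not r) and q) requires Dia (r -> not r) and q at every successor {s0, s1, s5, s6}.
    Dia (r -> not r) and q fails at s0, so Box (Dia (r -> not r) and q) is false at s0.
      At s0: Dia (r -> not r) is true, q is false, so Dia (r -> not r) and q is false.
Satisfying worlds: {s2}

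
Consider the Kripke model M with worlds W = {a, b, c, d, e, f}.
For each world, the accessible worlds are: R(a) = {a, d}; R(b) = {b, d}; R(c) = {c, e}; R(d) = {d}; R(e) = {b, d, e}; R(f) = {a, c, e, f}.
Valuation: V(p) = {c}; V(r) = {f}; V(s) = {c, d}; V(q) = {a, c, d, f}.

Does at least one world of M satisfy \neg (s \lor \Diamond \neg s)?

Let φ = \neg (s \lor \Diamond \neg s). Evaluate φ at each world:
  a (successors {a, d}): φ is false.
  b (successors {b, d}): φ is false.
  c (successors {c, e}): φ is false.
  d (successors {d}): φ is false.
  e (successors {b, d, e}): φ is false.
  f (successors {a, c, e, f}): φ is false.
For instance, at a:
  At a: s \lor \Diamond \neg s is true, so \neg (s \lor \Diamond \neg s) is false.
    At a: s is false, \Diamond \neg s is true, so s \lor \Diamond \neg s is true.
      At a: \Diamond \neg s requires \neg s at some successor in {a, d}.
        \neg s holds at a, so \Diamond \neg s is true at a.

No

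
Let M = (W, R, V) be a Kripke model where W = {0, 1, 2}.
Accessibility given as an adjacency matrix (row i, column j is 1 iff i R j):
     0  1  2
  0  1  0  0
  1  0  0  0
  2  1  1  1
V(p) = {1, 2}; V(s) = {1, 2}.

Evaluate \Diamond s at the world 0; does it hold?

At 0: \Diamond s requires s at some successor in {0}.
  At 0: s is false.
So \Diamond s is false at 0.

No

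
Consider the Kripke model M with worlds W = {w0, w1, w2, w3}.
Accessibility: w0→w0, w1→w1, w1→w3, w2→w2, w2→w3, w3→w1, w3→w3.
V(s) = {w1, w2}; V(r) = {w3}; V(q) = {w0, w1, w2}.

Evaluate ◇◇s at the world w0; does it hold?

No

At w0: ◇◇s requires ◇s at some successor in {w0}.
  At w0: ◇s is false.
So ◇◇s is false at w0.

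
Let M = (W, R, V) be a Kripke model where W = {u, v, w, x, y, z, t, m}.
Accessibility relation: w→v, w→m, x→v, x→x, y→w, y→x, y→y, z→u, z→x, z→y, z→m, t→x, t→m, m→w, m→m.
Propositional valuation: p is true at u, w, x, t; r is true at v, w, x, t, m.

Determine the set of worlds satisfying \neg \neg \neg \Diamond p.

u, v, w

Let φ = \neg \neg \neg \Diamond p. Evaluate φ at each world:
  u (successors ∅): φ is true.
  v (successors ∅): φ is true.
  w (successors {v, m}): φ is true.
  x (successors {v, x}): φ is false.
  y (successors {w, x, y}): φ is false.
  z (successors {u, x, y, m}): φ is false.
  t (successors {x, m}): φ is false.
  m (successors {w, m}): φ is false.
For instance, at x:
  At x: \neg \neg \Diamond p is true, so \neg \neg \neg \Diamond p is false.
    At x: \neg \Diamond p is false, so \neg \neg \Diamond p is true.
      At x: \Diamond p is true, so \neg \Diamond p is false.
Satisfying worlds: {u, v, w}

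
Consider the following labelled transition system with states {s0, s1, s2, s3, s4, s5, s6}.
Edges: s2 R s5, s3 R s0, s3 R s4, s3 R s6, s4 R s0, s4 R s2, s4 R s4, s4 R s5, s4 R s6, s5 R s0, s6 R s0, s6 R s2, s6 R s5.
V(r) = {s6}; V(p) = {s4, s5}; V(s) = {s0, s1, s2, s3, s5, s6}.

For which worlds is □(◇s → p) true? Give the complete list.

Let φ = □(◇s → p). Evaluate φ at each world:
  s0 (successors ∅): φ is true.
  s1 (successors ∅): φ is true.
  s2 (successors {s5}): φ is true.
  s3 (successors {s0, s4, s6}): φ is false.
  s4 (successors {s0, s2, s4, s5, s6}): φ is false.
  s5 (successors {s0}): φ is true.
  s6 (successors {s0, s2, s5}): φ is false.
For instance, at s2:
  At s2: □(◇s → p) requires ◇s → p at every successor {s5}.
      At s5: ◇s is true, p is true, so ◇s → p is true.
  So □(◇s → p) is true at s2.
Satisfying worlds: {s0, s1, s2, s5}

s0, s1, s2, s5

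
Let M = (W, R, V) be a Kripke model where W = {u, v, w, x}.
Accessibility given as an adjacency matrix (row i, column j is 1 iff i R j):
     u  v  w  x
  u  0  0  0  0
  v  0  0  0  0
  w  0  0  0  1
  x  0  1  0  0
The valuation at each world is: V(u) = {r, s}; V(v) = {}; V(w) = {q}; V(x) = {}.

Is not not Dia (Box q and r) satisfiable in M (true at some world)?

No

Let φ = not not Dia (Box q and r). Evaluate φ at each world:
  u (successors ∅): φ is false.
  v (successors ∅): φ is false.
  w (successors {x}): φ is false.
  x (successors {v}): φ is false.
For instance, at x:
  At x: not Dia (Box q and r) is true, so not not Dia (Box q and r) is false.
    At x: Dia (Box q and r) is false, so not Dia (Box q and r) is true.
      At x: Dia (Box q and r) requires Box q and r at some successor in {v}.
        At v: Box q and r is false.
      So Dia (Box q and r) is false at x.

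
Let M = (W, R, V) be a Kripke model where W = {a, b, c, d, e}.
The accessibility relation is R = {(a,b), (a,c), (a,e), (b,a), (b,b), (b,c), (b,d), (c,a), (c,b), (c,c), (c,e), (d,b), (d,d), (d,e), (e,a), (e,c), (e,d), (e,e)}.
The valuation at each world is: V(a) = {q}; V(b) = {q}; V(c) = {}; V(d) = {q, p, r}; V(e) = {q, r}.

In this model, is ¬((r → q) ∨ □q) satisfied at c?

At c: (r → q) ∨ □q is true, so ¬((r → q) ∨ □q) is false.
  At c: r → q is true, □q is false, so (r → q) ∨ □q is true.
    At c: □q requires q at every successor {a, b, c, e}.
      q fails at c, so □q is false at c.

No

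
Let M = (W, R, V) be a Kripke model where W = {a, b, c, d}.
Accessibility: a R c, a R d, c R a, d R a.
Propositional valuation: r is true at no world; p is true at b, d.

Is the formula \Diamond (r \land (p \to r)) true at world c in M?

No

At c: \Diamond (r \land (p \to r)) requires r \land (p \to r) at some successor in {a}.
  At a: r \land (p \to r) is false.
So \Diamond (r \land (p \to r)) is false at c.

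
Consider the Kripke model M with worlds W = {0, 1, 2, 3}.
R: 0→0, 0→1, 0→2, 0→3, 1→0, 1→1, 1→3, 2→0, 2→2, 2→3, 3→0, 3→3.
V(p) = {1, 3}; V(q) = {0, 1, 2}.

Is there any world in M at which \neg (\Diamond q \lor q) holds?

No

Let φ = \neg (\Diamond q \lor q). Evaluate φ at each world:
  0 (successors {0, 1, 2, 3}): φ is false.
  1 (successors {0, 1, 3}): φ is false.
  2 (successors {0, 2, 3}): φ is false.
  3 (successors {0, 3}): φ is false.
For instance, at 3:
  At 3: \Diamond q \lor q is true, so \neg (\Diamond q \lor q) is false.
    At 3: \Diamond q is true, q is false, so \Diamond q \lor q is true.
      At 3: \Diamond q requires q at some successor in {0, 3}.
        q holds at 0, so \Diamond q is true at 3.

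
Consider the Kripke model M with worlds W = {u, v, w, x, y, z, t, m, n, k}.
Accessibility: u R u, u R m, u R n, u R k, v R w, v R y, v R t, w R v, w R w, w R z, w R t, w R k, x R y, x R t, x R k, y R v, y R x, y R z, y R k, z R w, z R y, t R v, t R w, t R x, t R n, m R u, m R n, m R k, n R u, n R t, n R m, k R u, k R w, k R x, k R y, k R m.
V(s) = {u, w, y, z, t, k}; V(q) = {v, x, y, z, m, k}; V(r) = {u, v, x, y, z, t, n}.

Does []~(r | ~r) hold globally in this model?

No

Recall that []ψ holds at a world iff ψ holds at every accessible world, and <>ψ holds iff ψ holds at some accessible world.
Let φ = []~(r | ~r). Evaluate φ at each world:
  u (successors {u, m, n, k}): φ is false.
  v (successors {w, y, t}): φ is false.
  w (successors {v, w, z, t, k}): φ is false.
  x (successors {y, t, k}): φ is false.
  y (successors {v, x, z, k}): φ is false.
  z (successors {w, y}): φ is false.
  t (successors {v, w, x, n}): φ is false.
  m (successors {u, n, k}): φ is false.
  n (successors {u, t, m}): φ is false.
  k (successors {u, w, x, y, m}): φ is false.
Detail at u (counterexample):
  At u: []~(r | ~r) requires ~(r | ~r) at every successor {u, m, n, k}.
    ~(r | ~r) fails at u, so []~(r | ~r) is false at u.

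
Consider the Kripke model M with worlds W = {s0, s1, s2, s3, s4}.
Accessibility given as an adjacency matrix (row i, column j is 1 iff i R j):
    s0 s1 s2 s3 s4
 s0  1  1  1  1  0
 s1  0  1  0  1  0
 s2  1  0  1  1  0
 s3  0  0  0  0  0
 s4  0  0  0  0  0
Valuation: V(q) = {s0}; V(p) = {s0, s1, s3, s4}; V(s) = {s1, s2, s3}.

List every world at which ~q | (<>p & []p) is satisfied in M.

s1, s2, s3, s4

Let φ = ~q | (<>p & []p). Evaluate φ at each world:
  s0 (successors {s0, s1, s2, s3}): φ is false.
  s1 (successors {s1, s3}): φ is true.
  s2 (successors {s0, s2, s3}): φ is true.
  s3 (successors ∅): φ is true.
  s4 (successors ∅): φ is true.
For instance, at s0:
  At s0: ~q is false, <>p & []p is false, so ~q | (<>p & []p) is false.
    At s0: <>p is true, []p is false, so <>p & []p is false.
      At s0: <>p requires p at some successor in {s0, s1, s2, s3}.
        p holds at s0, so <>p is true at s0.
      At s0: []p requires p at every successor {s0, s1, s2, s3}.
        p fails at s2, so []p is false at s0.
Satisfying worlds: {s1, s2, s3, s4}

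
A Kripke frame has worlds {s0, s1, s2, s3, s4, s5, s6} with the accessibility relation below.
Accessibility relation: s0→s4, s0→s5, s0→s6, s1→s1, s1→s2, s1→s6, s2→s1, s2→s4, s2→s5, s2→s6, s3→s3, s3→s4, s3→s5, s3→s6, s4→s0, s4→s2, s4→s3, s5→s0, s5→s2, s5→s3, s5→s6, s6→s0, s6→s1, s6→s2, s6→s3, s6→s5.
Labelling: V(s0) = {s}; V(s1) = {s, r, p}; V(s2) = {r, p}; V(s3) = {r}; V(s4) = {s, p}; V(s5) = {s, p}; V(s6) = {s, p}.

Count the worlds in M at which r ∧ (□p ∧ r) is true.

Let φ = r ∧ (□p ∧ r). Evaluate φ at each world:
  s0 (successors {s4, s5, s6}): φ is false.
  s1 (successors {s1, s2, s6}): φ is true.
  s2 (successors {s1, s4, s5, s6}): φ is true.
  s3 (successors {s3, s4, s5, s6}): φ is false.
  s4 (successors {s0, s2, s3}): φ is false.
  s5 (successors {s0, s2, s3, s6}): φ is false.
  s6 (successors {s0, s1, s2, s3, s5}): φ is false.
For instance, at s5:
  At s5: r is false, □p ∧ r is false, so r ∧ (□p ∧ r) is false.
    At s5: □p is false, r is false, so □p ∧ r is false.
      At s5: □p requires p at every successor {s0, s2, s3, s6}.
        p fails at s0, so □p is false at s5.
Satisfying worlds: {s1, s2}

2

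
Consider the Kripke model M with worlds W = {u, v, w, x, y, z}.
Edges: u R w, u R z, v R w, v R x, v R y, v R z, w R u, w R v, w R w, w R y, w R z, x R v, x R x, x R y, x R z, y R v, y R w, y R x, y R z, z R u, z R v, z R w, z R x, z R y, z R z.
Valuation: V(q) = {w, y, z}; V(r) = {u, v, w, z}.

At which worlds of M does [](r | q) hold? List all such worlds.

u, w

Let φ = [](r | q). Evaluate φ at each world:
  u (successors {w, z}): φ is true.
  v (successors {w, x, y, z}): φ is false.
  w (successors {u, v, w, y, z}): φ is true.
  x (successors {v, x, y, z}): φ is false.
  y (successors {v, w, x, z}): φ is false.
  z (successors {u, v, w, x, y, z}): φ is false.
For instance, at z:
  At z: [](r | q) requires r | q at every successor {u, v, w, x, y, z}.
    r | q fails at x, so [](r | q) is false at z.
Satisfying worlds: {u, w}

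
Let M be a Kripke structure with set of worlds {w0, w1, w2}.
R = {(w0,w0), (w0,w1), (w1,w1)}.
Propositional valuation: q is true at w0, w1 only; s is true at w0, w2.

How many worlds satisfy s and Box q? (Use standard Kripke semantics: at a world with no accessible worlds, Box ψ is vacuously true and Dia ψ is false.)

Recall that Box ψ holds at a world iff ψ holds at every accessible world, and Dia ψ holds iff ψ holds at some accessible world.
Let φ = s and Box q. Evaluate φ at each world:
  w0 (successors {w0, w1}): φ is true.
  w1 (successors {w1}): φ is false.
  w2 (successors ∅): φ is true.
For instance, at w0:
  At w0: s is true, Box q is true, so s and Box q is true.
    At w0: Box q requires q at every successor {w0, w1}.
      At w0: q is true.
      At w1: q is true.
    So Box q is true at w0.
Satisfying worlds: {w0, w2}

2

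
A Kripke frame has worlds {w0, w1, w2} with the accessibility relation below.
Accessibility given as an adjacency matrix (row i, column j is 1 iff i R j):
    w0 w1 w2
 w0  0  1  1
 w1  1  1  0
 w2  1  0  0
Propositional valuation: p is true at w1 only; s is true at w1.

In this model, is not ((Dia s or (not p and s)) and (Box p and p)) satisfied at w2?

Yes

Recall that Box ψ holds at a world iff ψ holds at every accessible world, and Dia ψ holds iff ψ holds at some accessible world.
At w2: (Dia s or (not p and s)) and (Box p and p) is false, so not ((Dia s or (not p and s)) and (Box p and p)) is true.
  At w2: Dia s or (not p and s) is false, Box p and p is false, so (Dia s or (not p and s)) and (Box p and p) is false.
    At w2: Dia s is false, not p and s is false, so Dia s or (not p and s) is false.
      At w2: Dia s requires s at some successor in {w0}.
        At w0: s is false.
      So Dia s is false at w2.
    At w2: Box p is false, p is false, so Box p and p is false.
      At w2: Box p requires p at every successor {w0}.
        p fails at w0, so Box p is false at w2.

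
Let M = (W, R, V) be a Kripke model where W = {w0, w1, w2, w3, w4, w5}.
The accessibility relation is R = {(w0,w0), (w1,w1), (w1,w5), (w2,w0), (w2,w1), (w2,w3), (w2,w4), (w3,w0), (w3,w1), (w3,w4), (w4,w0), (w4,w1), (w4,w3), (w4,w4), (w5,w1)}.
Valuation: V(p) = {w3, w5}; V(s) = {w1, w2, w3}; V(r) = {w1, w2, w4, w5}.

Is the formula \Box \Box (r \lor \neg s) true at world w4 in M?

No

Recall that \Box ψ holds at a world iff ψ holds at every accessible world, and \Diamond ψ holds iff ψ holds at some accessible world.
At w4: \Box \Box (r \lor \neg s) requires \Box (r \lor \neg s) at every successor {w0, w1, w3, w4}.
  \Box (r \lor \neg s) fails at w4, so \Box \Box (r \lor \neg s) is false at w4.
    At w4: \Box (r \lor \neg s) requires r \lor \neg s at every successor {w0, w1, w3, w4}.
      r \lor \neg s fails at w3, so \Box (r \lor \neg s) is false at w4.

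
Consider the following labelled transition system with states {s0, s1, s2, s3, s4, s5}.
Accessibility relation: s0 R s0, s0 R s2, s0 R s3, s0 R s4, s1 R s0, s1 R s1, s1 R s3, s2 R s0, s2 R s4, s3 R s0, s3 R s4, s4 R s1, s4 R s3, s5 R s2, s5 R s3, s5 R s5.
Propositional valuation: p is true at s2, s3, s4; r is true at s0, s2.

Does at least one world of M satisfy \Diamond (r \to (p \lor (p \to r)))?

Yes

Let φ = \Diamond (r \to (p \lor (p \to r))). Evaluate φ at each world:
  s0 (successors {s0, s2, s3, s4}): φ is true.
  s1 (successors {s0, s1, s3}): φ is true.
  s2 (successors {s0, s4}): φ is true.
  s3 (successors {s0, s4}): φ is true.
  s4 (successors {s1, s3}): φ is true.
  s5 (successors {s2, s3, s5}): φ is true.
Detail at s0 (witness):
  At s0: \Diamond (r \to (p \lor (p \to r))) requires r \to (p \lor (p \to r)) at some successor in {s0, s2, s3, s4}.
    r \to (p \lor (p \to r)) holds at s0, so \Diamond (r \to (p \lor (p \to r))) is true at s0.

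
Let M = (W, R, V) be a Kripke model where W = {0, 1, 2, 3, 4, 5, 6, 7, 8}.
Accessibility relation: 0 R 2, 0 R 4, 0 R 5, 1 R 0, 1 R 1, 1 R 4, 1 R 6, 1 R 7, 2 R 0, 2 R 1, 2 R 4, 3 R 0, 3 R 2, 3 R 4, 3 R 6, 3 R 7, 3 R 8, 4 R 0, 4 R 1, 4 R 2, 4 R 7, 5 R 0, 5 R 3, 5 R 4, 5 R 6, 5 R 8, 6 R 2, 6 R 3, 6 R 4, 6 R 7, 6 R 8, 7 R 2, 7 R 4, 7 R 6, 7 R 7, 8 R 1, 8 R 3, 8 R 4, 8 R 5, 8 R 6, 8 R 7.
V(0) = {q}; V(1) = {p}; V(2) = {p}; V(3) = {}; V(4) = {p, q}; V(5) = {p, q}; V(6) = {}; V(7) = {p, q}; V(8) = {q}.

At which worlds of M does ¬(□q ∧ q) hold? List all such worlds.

Let φ = ¬(□q ∧ q). Evaluate φ at each world:
  0 (successors {2, 4, 5}): φ is true.
  1 (successors {0, 1, 4, 6, 7}): φ is true.
  2 (successors {0, 1, 4}): φ is true.
  3 (successors {0, 2, 4, 6, 7, 8}): φ is true.
  4 (successors {0, 1, 2, 7}): φ is true.
  5 (successors {0, 3, 4, 6, 8}): φ is true.
  6 (successors {2, 3, 4, 7, 8}): φ is true.
  7 (successors {2, 4, 6, 7}): φ is true.
  8 (successors {1, 3, 4, 5, 6, 7}): φ is true.
For instance, at 5:
  At 5: □q ∧ q is false, so ¬(□q ∧ q) is true.
    At 5: □q is false, q is true, so □q ∧ q is false.
      At 5: □q requires q at every successor {0, 3, 4, 6, 8}.
        q fails at 3, so □q is false at 5.
Satisfying worlds: {0, 1, 2, 3, 4, 5, 6, 7, 8}

0, 1, 2, 3, 4, 5, 6, 7, 8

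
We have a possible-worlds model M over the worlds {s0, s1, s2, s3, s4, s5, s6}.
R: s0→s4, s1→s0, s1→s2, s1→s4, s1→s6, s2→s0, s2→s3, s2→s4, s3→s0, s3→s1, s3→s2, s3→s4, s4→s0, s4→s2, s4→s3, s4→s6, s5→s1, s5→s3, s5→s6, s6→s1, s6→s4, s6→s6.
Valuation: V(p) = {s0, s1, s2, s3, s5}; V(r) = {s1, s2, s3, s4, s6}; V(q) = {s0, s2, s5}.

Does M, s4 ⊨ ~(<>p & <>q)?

No

At s4: <>p & <>q is true, so ~(<>p & <>q) is false.
  At s4: <>p is true, <>q is true, so <>p & <>q is true.
    At s4: <>p requires p at some successor in {s0, s2, s3, s6}.
      p holds at s0, so <>p is true at s4.
    At s4: <>q requires q at some successor in {s0, s2, s3, s6}.
      q holds at s0, so <>q is true at s4.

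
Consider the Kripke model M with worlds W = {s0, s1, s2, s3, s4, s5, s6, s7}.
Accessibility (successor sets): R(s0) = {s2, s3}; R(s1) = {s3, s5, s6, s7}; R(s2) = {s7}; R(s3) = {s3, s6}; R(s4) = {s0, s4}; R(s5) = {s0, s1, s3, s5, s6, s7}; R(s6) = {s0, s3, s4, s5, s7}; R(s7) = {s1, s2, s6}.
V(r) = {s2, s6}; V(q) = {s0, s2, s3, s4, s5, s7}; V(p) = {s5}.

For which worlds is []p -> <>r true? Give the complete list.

Recall that []ψ holds at a world iff ψ holds at every accessible world, and <>ψ holds iff ψ holds at some accessible world.
Let φ = []p -> <>r. Evaluate φ at each world:
  s0 (successors {s2, s3}): φ is true.
  s1 (successors {s3, s5, s6, s7}): φ is true.
  s2 (successors {s7}): φ is true.
  s3 (successors {s3, s6}): φ is true.
  s4 (successors {s0, s4}): φ is true.
  s5 (successors {s0, s1, s3, s5, s6, s7}): φ is true.
  s6 (successors {s0, s3, s4, s5, s7}): φ is true.
  s7 (successors {s1, s2, s6}): φ is true.
For instance, at s6:
  At s6: []p is false, <>r is false, so []p -> <>r is true.
    At s6: []p requires p at every successor {s0, s3, s4, s5, s7}.
      p fails at s0, so []p is false at s6.
    At s6: <>r requires r at some successor in {s0, s3, s4, s5, s7}.
      At s0: r is false.
      At s3: r is false.
      At s4: r is false.
      At s5: r is false.
      At s7: r is false.
    So <>r is false at s6.
Satisfying worlds: {s0, s1, s2, s3, s4, s5, s6, s7}

s0, s1, s2, s3, s4, s5, s6, s7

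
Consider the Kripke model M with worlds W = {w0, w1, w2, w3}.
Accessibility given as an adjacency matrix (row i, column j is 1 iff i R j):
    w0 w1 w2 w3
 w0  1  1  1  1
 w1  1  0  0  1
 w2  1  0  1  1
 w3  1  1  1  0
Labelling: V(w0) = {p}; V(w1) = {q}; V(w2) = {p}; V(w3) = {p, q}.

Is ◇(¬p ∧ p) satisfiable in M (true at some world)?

Let φ = ◇(¬p ∧ p). Evaluate φ at each world:
  w0 (successors {w0, w1, w2, w3}): φ is false.
  w1 (successors {w0, w3}): φ is false.
  w2 (successors {w0, w2, w3}): φ is false.
  w3 (successors {w0, w1, w2}): φ is false.
For instance, at w2:
  At w2: ◇(¬p ∧ p) requires ¬p ∧ p at some successor in {w0, w2, w3}.
    At w0: ¬p ∧ p is false.
    At w2: ¬p ∧ p is false.
    At w3: ¬p ∧ p is false.
  So ◇(¬p ∧ p) is false at w2.

No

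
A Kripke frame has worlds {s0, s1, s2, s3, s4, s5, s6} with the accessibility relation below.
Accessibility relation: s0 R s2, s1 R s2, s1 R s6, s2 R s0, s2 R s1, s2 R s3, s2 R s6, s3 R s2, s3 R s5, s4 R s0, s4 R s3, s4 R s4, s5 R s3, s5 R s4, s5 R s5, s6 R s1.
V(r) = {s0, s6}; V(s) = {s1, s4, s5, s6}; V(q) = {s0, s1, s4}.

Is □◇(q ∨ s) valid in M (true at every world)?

Let φ = □◇(q ∨ s). Evaluate φ at each world:
  s0 (successors {s2}): φ is true.
  s1 (successors {s2, s6}): φ is true.
  s2 (successors {s0, s1, s3, s6}): φ is false.
  s3 (successors {s2, s5}): φ is true.
  s4 (successors {s0, s3, s4}): φ is false.
  s5 (successors {s3, s4, s5}): φ is true.
  s6 (successors {s1}): φ is true.
Detail at s2 (counterexample):
  At s2: □◇(q ∨ s) requires ◇(q ∨ s) at every successor {s0, s1, s3, s6}.
    ◇(q ∨ s) fails at s0, so □◇(q ∨ s) is false at s2.
      At s0: ◇(q ∨ s) requires q ∨ s at some successor in {s2}.
        At s2: q ∨ s is false.
      So ◇(q ∨ s) is false at s0.

No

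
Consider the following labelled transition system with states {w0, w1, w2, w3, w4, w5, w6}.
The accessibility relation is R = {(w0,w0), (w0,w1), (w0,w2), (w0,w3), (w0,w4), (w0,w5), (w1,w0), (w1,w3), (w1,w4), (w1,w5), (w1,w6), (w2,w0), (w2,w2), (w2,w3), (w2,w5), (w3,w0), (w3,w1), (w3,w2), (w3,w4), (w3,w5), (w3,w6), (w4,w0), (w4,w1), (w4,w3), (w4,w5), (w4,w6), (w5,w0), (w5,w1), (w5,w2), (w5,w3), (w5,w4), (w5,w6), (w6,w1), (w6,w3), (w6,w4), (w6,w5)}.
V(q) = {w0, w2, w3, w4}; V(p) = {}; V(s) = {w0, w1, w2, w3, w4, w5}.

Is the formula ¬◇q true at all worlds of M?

Recall that ◇ψ holds at a world iff ψ holds at some accessible world.
Let φ = ¬◇q. Evaluate φ at each world:
  w0 (successors {w0, w1, w2, w3, w4, w5}): φ is false.
  w1 (successors {w0, w3, w4, w5, w6}): φ is false.
  w2 (successors {w0, w2, w3, w5}): φ is false.
  w3 (successors {w0, w1, w2, w4, w5, w6}): φ is false.
  w4 (successors {w0, w1, w3, w5, w6}): φ is false.
  w5 (successors {w0, w1, w2, w3, w4, w6}): φ is false.
  w6 (successors {w1, w3, w4, w5}): φ is false.
Detail at w0 (counterexample):
  At w0: ◇q is true, so ¬◇q is false.
    At w0: ◇q requires q at some successor in {w0, w1, w2, w3, w4, w5}.
      q holds at w0, so ◇q is true at w0.

No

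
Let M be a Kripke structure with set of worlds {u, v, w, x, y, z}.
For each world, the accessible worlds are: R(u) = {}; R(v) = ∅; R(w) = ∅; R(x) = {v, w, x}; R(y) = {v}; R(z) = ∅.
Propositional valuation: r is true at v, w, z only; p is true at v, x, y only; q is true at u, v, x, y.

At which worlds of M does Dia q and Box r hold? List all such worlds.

y

Let φ = Dia q and Box r. Evaluate φ at each world:
  u (successors ∅): φ is false.
  v (successors ∅): φ is false.
  w (successors ∅): φ is false.
  x (successors {v, w, x}): φ is false.
  y (successors {v}): φ is true.
  z (successors ∅): φ is false.
For instance, at y:
  At y: Dia q is true, Box r is true, so Dia q and Box r is true.
    At y: Dia q requires q at some successor in {v}.
      q holds at v, so Dia q is true at y.
    At y: Box r requires r at every successor {v}.
      At v: r is true.
    So Box r is true at y.
Satisfying worlds: {y}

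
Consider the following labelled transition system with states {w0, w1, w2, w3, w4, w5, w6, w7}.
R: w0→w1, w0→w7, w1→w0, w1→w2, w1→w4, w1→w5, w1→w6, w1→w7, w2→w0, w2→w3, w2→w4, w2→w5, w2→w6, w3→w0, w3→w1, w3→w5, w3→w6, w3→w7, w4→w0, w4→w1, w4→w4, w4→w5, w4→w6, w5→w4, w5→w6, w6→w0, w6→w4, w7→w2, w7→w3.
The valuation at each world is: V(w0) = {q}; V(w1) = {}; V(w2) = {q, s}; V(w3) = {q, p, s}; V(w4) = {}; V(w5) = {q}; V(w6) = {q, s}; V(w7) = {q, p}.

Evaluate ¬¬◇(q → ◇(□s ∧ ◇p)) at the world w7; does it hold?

Recall that □ψ holds at a world iff ψ holds at every accessible world, and ◇ψ holds iff ψ holds at some accessible world.
At w7: ¬◇(q → ◇(□s ∧ ◇p)) is false, so ¬¬◇(q → ◇(□s ∧ ◇p)) is true.
  At w7: ◇(q → ◇(□s ∧ ◇p)) is true, so ¬◇(q → ◇(□s ∧ ◇p)) is false.
    At w7: ◇(q → ◇(□s ∧ ◇p)) requires q → ◇(□s ∧ ◇p) at some successor in {w2, w3}.
      q → ◇(□s ∧ ◇p) holds at w3, so ◇(q → ◇(□s ∧ ◇p)) is true at w7.

Yes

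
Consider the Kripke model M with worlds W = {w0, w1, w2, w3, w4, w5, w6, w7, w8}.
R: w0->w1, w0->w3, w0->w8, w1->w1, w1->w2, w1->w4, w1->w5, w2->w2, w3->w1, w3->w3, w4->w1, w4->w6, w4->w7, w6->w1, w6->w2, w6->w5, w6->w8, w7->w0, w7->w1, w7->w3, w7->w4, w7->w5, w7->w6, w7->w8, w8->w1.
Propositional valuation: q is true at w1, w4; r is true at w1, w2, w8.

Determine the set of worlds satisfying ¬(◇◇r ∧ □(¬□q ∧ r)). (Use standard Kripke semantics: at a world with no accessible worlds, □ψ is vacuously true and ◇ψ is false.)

w0, w1, w3, w4, w5, w6, w7

Let φ = ¬(◇◇r ∧ □(¬□q ∧ r)). Evaluate φ at each world:
  w0 (successors {w1, w3, w8}): φ is true.
  w1 (successors {w1, w2, w4, w5}): φ is true.
  w2 (successors {w2}): φ is false.
  w3 (successors {w1, w3}): φ is true.
  w4 (successors {w1, w6, w7}): φ is true.
  w5 (successors ∅): φ is true.
  w6 (successors {w1, w2, w5, w8}): φ is true.
  w7 (successors {w0, w1, w3, w4, w5, w6, w8}): φ is true.
  w8 (successors {w1}): φ is false.
For instance, at w3:
  At w3: ◇◇r ∧ □(¬□q ∧ r) is false, so ¬(◇◇r ∧ □(¬□q ∧ r)) is true.
    At w3: ◇◇r is true, □(¬□q ∧ r) is false, so ◇◇r ∧ □(¬□q ∧ r) is false.
      At w3: ◇◇r requires ◇r at some successor in {w1, w3}.
        ◇r holds at w1, so ◇◇r is true at w3.
      At w3: □(¬□q ∧ r) requires ¬□q ∧ r at every successor {w1, w3}.
        ¬□q ∧ r fails at w3, so □(¬□q ∧ r) is false at w3.
Satisfying worlds: {w0, w1, w3, w4, w5, w6, w7}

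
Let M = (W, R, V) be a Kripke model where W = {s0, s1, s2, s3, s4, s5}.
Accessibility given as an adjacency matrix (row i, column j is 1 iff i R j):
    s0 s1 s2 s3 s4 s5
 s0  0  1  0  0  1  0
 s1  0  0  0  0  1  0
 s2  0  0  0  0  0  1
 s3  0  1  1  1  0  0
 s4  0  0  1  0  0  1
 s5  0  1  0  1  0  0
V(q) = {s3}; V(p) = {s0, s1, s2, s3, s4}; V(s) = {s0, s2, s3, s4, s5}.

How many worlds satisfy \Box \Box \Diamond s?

Recall that \Box ψ holds at a world iff ψ holds at every accessible world, and \Diamond ψ holds iff ψ holds at some accessible world.
Let φ = \Box \Box \Diamond s. Evaluate φ at each world:
  s0 (successors {s1, s4}): φ is true.
  s1 (successors {s4}): φ is true.
  s2 (successors {s5}): φ is true.
  s3 (successors {s1, s2, s3}): φ is true.
  s4 (successors {s2, s5}): φ is true.
  s5 (successors {s1, s3}): φ is true.
For instance, at s0:
  At s0: \Box \Box \Diamond s requires \Box \Diamond s at every successor {s1, s4}.
      At s1: \Box \Diamond s requires \Diamond s at every successor {s4}.
        At s4: \Diamond s is true.
      So \Box \Diamond s is true at s1.
      At s4: \Box \Diamond s requires \Diamond s at every successor {s2, s5}.
        At s2: \Diamond s is true.
        At s5: \Diamond s is true.
      So \Box \Diamond s is true at s4.
  So \Box \Box \Diamond s is true at s0.
Satisfying worlds: {s0, s1, s2, s3, s4, s5}

6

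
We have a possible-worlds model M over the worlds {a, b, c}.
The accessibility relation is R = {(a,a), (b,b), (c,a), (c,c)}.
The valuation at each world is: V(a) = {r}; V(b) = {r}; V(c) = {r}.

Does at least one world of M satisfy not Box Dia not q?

No

Recall that Box ψ holds at a world iff ψ holds at every accessible world, and Dia ψ holds iff ψ holds at some accessible world.
Let φ = not Box Dia not q. Evaluate φ at each world:
  a (successors {a}): φ is false.
  b (successors {b}): φ is false.
  c (successors {a, c}): φ is false.
For instance, at c:
  At c: Box Dia not q is true, so not Box Dia not q is false.
    At c: Box Dia not q requires Dia not q at every successor {a, c}.
      At a: Dia not q is true.
      At c: Dia not q is true.
    So Box Dia not q is true at c.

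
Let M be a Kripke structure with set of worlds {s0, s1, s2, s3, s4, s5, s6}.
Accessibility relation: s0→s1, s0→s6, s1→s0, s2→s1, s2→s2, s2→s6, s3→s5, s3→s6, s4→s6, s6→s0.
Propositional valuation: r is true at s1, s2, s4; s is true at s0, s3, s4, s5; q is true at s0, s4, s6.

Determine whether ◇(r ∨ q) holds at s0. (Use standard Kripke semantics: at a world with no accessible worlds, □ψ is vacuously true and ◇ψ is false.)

Recall that ◇ψ holds at a world iff ψ holds at some accessible world.
At s0: ◇(r ∨ q) requires r ∨ q at some successor in {s1, s6}.
  r ∨ q holds at s1, so ◇(r ∨ q) is true at s0.

Yes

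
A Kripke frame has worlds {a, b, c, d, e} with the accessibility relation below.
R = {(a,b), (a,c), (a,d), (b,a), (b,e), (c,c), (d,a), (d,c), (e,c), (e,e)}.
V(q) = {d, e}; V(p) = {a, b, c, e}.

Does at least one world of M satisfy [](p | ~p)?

Yes

Recall that []ψ holds at a world iff ψ holds at every accessible world, and <>ψ holds iff ψ holds at some accessible world.
Let φ = [](p | ~p). Evaluate φ at each world:
  a (successors {b, c, d}): φ is true.
  b (successors {a, e}): φ is true.
  c (successors {c}): φ is true.
  d (successors {a, c}): φ is true.
  e (successors {c, e}): φ is true.
Detail at a (witness):
  At a: [](p | ~p) requires p | ~p at every successor {b, c, d}.
    At b: p | ~p is true.
    At c: p | ~p is true.
    At d: p | ~p is true.
  So [](p | ~p) is true at a.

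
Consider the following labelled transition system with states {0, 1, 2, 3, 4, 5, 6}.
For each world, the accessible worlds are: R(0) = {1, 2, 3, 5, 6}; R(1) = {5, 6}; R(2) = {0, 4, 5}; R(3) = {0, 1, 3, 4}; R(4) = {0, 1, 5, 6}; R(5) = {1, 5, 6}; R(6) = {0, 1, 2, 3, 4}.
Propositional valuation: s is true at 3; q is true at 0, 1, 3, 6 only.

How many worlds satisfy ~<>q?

Recall that <>ψ holds at a world iff ψ holds at some accessible world.
Let φ = ~<>q. Evaluate φ at each world:
  0 (successors {1, 2, 3, 5, 6}): φ is false.
  1 (successors {5, 6}): φ is false.
  2 (successors {0, 4, 5}): φ is false.
  3 (successors {0, 1, 3, 4}): φ is false.
  4 (successors {0, 1, 5, 6}): φ is false.
  5 (successors {1, 5, 6}): φ is false.
  6 (successors {0, 1, 2, 3, 4}): φ is false.
For instance, at 1:
  At 1: <>q is true, so ~<>q is false.
    At 1: <>q requires q at some successor in {5, 6}.
      q holds at 6, so <>q is true at 1.
Satisfying worlds: none.

0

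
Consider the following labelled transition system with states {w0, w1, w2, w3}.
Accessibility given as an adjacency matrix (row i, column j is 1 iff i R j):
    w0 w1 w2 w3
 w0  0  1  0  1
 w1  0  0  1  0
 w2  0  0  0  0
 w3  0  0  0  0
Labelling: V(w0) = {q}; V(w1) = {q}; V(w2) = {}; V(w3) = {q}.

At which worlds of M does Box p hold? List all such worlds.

w2, w3

Let φ = Box p. Evaluate φ at each world:
  w0 (successors {w1, w3}): φ is false.
  w1 (successors {w2}): φ is false.
  w2 (successors ∅): φ is true.
  w3 (successors ∅): φ is true.
For instance, at w1:
  At w1: Box p requires p at every successor {w2}.
    p fails at w2, so Box p is false at w1.
Satisfying worlds: {w2, w3}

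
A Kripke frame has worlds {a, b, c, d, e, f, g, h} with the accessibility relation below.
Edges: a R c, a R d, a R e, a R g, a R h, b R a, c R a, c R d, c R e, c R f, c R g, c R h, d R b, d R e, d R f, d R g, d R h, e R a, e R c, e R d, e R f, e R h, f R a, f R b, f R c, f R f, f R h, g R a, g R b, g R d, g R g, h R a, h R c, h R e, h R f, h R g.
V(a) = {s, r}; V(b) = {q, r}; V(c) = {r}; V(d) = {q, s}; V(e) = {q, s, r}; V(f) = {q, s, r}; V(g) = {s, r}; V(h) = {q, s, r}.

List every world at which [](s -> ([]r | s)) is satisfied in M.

a, b, c, d, e, f, g, h

Let φ = [](s -> ([]r | s)). Evaluate φ at each world:
  a (successors {c, d, e, g, h}): φ is true.
  b (successors {a}): φ is true.
  c (successors {a, d, e, f, g, h}): φ is true.
  d (successors {b, e, f, g, h}): φ is true.
  e (successors {a, c, d, f, h}): φ is true.
  f (successors {a, b, c, f, h}): φ is true.
  g (successors {a, b, d, g}): φ is true.
  h (successors {a, c, e, f, g}): φ is true.
For instance, at g:
  At g: [](s -> ([]r | s)) requires s -> ([]r | s) at every successor {a, b, d, g}.
    At a: s -> ([]r | s) is true.
    At b: s -> ([]r | s) is true.
    At d: s -> ([]r | s) is true.
    At g: s -> ([]r | s) is true.
  So [](s -> ([]r | s)) is true at g.
Satisfying worlds: {a, b, c, d, e, f, g, h}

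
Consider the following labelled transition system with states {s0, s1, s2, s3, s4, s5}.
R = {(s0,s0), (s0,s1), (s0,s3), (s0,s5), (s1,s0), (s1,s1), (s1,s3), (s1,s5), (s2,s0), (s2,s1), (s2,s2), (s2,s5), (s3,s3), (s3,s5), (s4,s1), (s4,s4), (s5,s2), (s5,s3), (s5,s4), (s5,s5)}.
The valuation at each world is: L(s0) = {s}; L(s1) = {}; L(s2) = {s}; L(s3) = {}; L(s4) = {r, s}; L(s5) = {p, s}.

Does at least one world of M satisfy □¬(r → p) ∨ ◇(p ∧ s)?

Yes

Let φ = □¬(r → p) ∨ ◇(p ∧ s). Evaluate φ at each world:
  s0 (successors {s0, s1, s3, s5}): φ is true.
  s1 (successors {s0, s1, s3, s5}): φ is true.
  s2 (successors {s0, s1, s2, s5}): φ is true.
  s3 (successors {s3, s5}): φ is true.
  s4 (successors {s1, s4}): φ is false.
  s5 (successors {s2, s3, s4, s5}): φ is true.
Detail at s0 (witness):
  At s0: □¬(r → p) is false, ◇(p ∧ s) is true, so □¬(r → p) ∨ ◇(p ∧ s) is true.
    At s0: □¬(r → p) requires ¬(r → p) at every successor {s0, s1, s3, s5}.
      ¬(r → p) fails at s0, so □¬(r → p) is false at s0.
    At s0: ◇(p ∧ s) requires p ∧ s at some successor in {s0, s1, s3, s5}.
      p ∧ s holds at s5, so ◇(p ∧ s) is true at s0.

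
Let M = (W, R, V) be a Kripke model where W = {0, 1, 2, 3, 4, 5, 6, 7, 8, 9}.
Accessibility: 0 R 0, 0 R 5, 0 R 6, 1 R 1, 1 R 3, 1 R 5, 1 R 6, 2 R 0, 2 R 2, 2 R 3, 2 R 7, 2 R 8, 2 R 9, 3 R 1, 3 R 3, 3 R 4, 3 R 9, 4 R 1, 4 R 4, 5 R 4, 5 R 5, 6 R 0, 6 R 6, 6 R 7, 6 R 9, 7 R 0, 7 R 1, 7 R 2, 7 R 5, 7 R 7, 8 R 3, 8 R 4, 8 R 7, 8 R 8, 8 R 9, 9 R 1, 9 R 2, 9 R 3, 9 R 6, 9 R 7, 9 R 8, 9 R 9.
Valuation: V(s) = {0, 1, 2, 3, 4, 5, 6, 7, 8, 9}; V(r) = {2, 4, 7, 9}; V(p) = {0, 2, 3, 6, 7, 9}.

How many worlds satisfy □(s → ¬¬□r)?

0

Recall that □ψ holds at a world iff ψ holds at every accessible world, and ◇ψ holds iff ψ holds at some accessible world.
Let φ = □(s → ¬¬□r). Evaluate φ at each world:
  0 (successors {0, 5, 6}): φ is false.
  1 (successors {1, 3, 5, 6}): φ is false.
  2 (successors {0, 2, 3, 7, 8, 9}): φ is false.
  3 (successors {1, 3, 4, 9}): φ is false.
  4 (successors {1, 4}): φ is false.
  5 (successors {4, 5}): φ is false.
  6 (successors {0, 6, 7, 9}): φ is false.
  7 (successors {0, 1, 2, 5, 7}): φ is false.
  8 (successors {3, 4, 7, 8, 9}): φ is false.
  9 (successors {1, 2, 3, 6, 7, 8, 9}): φ is false.
For instance, at 6:
  At 6: □(s → ¬¬□r) requires s → ¬¬□r at every successor {0, 6, 7, 9}.
    s → ¬¬□r fails at 0, so □(s → ¬¬□r) is false at 6.
      At 0: s is true, ¬¬□r is false, so s → ¬¬□r is false.
Satisfying worlds: none.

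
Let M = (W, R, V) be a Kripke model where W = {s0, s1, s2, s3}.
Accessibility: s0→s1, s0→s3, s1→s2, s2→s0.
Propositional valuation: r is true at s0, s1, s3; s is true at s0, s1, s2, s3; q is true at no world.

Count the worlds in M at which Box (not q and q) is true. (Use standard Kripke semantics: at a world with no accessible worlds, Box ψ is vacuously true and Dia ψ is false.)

1

Let φ = Box (not q and q). Evaluate φ at each world:
  s0 (successors {s1, s3}): φ is false.
  s1 (successors {s2}): φ is false.
  s2 (successors {s0}): φ is false.
  s3 (successors ∅): φ is true.
For instance, at s0:
  At s0: Box (not q and q) requires not q and q at every successor {s1, s3}.
    not q and q fails at s1, so Box (not q and q) is false at s0.
Satisfying worlds: {s3}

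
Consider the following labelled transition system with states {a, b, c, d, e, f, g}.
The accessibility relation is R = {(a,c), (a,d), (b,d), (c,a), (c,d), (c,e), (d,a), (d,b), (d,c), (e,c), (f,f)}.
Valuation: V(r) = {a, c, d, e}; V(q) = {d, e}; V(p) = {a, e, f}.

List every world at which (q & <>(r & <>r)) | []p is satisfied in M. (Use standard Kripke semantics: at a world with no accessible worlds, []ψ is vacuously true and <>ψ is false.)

Let φ = (q & <>(r & <>r)) | []p. Evaluate φ at each world:
  a (successors {c, d}): φ is false.
  b (successors {d}): φ is false.
  c (successors {a, d, e}): φ is false.
  d (successors {a, b, c}): φ is true.
  e (successors {c}): φ is true.
  f (successors {f}): φ is true.
  g (successors ∅): φ is true.
For instance, at c:
  At c: q & <>(r & <>r) is false, []p is false, so (q & <>(r & <>r)) | []p is false.
    At c: q is false, <>(r & <>r) is true, so q & <>(r & <>r) is false.
      At c: <>(r & <>r) requires r & <>r at some successor in {a, d, e}.
        r & <>r holds at a, so <>(r & <>r) is true at c.
    At c: []p requires p at every successor {a, d, e}.
      p fails at d, so []p is false at c.
Satisfying worlds: {d, e, f, g}

d, e, f, g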